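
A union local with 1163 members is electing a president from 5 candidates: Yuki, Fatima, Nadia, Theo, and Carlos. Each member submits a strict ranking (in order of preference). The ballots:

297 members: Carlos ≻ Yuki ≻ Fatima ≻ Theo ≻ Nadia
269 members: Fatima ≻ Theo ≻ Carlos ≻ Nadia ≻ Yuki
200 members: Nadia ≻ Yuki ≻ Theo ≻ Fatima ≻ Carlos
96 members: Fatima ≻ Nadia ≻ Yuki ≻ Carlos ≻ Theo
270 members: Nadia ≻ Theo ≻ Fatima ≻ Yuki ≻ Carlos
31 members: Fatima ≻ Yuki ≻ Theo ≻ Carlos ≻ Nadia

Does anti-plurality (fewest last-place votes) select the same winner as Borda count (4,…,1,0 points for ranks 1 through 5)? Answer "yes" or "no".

yes

Anti-plurality — last-place votes: Yuki 269, Fatima 0, Nadia 328, Theo 96, Carlos 470. Winner: Fatima.
Borda — scores: Yuki 2046, Fatima 2918, Nadia 2437, Theo 2376, Carlos 1853. Winner: Fatima.
The two methods agree.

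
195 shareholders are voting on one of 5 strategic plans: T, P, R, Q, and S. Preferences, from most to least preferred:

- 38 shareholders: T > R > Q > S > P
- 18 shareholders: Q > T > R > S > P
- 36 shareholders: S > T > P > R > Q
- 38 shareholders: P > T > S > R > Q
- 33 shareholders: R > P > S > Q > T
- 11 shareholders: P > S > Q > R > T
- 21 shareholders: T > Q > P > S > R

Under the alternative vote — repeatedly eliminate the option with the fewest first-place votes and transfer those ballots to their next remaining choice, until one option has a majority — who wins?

T

Round 1: T 59, P 49, R 33, Q 18, S 36. Eliminate Q.
Round 2: T 77, P 49, R 33, S 36. Eliminate R.
Round 3: T 77, P 82, S 36. Eliminate S.
Round 4: T 113, P 82. T has a majority.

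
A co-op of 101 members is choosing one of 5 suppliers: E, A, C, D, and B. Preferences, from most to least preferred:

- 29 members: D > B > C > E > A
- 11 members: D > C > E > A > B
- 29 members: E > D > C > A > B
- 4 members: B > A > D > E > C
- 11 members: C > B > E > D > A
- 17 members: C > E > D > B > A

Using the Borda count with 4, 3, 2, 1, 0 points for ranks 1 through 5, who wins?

D

E: 29·1 + 11·2 + 29·4 + 4·1 + 11·2 + 17·3 = 244
A: 29·0 + 11·1 + 29·1 + 4·3 + 11·0 + 17·0 = 52
C: 29·2 + 11·3 + 29·2 + 4·0 + 11·4 + 17·4 = 261
D: 29·4 + 11·4 + 29·3 + 4·2 + 11·1 + 17·2 = 300
B: 29·3 + 11·0 + 29·0 + 4·4 + 11·3 + 17·1 = 153
D has the highest Borda score (300).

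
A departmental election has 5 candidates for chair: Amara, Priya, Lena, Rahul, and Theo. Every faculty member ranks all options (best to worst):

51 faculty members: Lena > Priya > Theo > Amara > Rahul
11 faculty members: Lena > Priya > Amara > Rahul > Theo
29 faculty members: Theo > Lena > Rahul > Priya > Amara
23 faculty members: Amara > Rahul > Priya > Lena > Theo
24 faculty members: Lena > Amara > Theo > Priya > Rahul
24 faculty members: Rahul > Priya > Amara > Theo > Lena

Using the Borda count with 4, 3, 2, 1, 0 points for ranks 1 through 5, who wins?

Amara: 51·1 + 11·2 + 29·0 + 23·4 + 24·3 + 24·2 = 285
Priya: 51·3 + 11·3 + 29·1 + 23·2 + 24·1 + 24·3 = 357
Lena: 51·4 + 11·4 + 29·3 + 23·1 + 24·4 + 24·0 = 454
Rahul: 51·0 + 11·1 + 29·2 + 23·3 + 24·0 + 24·4 = 234
Theo: 51·2 + 11·0 + 29·4 + 23·0 + 24·2 + 24·1 = 290
Lena has the highest Borda score (454).

Lena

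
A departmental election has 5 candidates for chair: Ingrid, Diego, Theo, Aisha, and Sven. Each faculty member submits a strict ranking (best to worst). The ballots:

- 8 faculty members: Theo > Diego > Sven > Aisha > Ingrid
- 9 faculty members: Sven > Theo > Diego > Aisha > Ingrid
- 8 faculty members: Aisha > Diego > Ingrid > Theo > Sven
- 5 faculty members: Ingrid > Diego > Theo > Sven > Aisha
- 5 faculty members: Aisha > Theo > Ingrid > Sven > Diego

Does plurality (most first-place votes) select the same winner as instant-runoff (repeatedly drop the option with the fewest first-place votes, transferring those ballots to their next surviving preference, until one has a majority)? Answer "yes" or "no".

Plurality — first-place votes: Ingrid 5, Diego 0, Theo 8, Aisha 13, Sven 9. Winner: Aisha.
Instant-runoff — R1 Ingrid 5, Diego 0, Theo 8, Aisha 13, Sven 9 (Diego out); R2 Ingrid 5, Theo 8, Aisha 13, Sven 9 (Ingrid out); R3 Theo 13, Aisha 13, Sven 9 (Sven out); R4 Theo 22, Aisha 13 (Theo winner). Winner: Theo.
The two methods disagree.

no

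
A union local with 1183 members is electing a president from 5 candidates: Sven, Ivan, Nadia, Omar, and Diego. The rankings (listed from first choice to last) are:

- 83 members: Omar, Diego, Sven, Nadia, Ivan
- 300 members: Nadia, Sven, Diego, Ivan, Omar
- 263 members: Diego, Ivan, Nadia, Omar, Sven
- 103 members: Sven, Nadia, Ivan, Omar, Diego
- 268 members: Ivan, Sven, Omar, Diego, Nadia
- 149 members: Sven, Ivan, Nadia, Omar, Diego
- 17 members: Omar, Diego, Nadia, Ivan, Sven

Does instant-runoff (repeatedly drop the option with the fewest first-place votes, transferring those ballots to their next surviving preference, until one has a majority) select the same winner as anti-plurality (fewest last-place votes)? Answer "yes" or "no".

yes

Instant-runoff — R1 Sven 252, Ivan 268, Nadia 300, Omar 100, Diego 263 (Omar out); R2 Sven 252, Ivan 268, Nadia 300, Diego 363 (Sven out); R3 Ivan 417, Nadia 403, Diego 363 (Diego out); R4 Ivan 680, Nadia 503 (Ivan winner). Winner: Ivan.
Anti-plurality — last-place votes: Sven 280, Ivan 83, Nadia 268, Omar 300, Diego 252. Winner: Ivan.
The two methods agree.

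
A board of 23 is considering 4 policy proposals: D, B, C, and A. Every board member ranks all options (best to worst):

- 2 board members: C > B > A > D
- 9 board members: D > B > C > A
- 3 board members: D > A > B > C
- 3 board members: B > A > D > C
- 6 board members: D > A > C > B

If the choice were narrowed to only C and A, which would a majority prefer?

A

Voters preferring C to A: 11; preferring A to C: 12.
A wins the head-to-head.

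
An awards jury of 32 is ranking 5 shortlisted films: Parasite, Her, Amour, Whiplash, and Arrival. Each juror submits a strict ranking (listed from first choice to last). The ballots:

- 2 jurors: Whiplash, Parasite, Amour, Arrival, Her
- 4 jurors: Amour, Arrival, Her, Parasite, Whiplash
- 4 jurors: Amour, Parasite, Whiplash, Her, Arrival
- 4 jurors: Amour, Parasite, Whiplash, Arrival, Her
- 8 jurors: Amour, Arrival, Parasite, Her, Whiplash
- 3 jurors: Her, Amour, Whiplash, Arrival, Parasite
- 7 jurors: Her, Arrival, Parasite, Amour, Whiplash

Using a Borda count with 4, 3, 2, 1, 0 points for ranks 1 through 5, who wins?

Amour

Parasite: 2·3 + 4·1 + 4·3 + 4·3 + 8·2 + 3·0 + 7·2 = 64
Her: 2·0 + 4·2 + 4·1 + 4·0 + 8·1 + 3·4 + 7·4 = 60
Amour: 2·2 + 4·4 + 4·4 + 4·4 + 8·4 + 3·3 + 7·1 = 100
Whiplash: 2·4 + 4·0 + 4·2 + 4·2 + 8·0 + 3·2 + 7·0 = 30
Arrival: 2·1 + 4·3 + 4·0 + 4·1 + 8·3 + 3·1 + 7·3 = 66
Amour has the highest Borda score (100).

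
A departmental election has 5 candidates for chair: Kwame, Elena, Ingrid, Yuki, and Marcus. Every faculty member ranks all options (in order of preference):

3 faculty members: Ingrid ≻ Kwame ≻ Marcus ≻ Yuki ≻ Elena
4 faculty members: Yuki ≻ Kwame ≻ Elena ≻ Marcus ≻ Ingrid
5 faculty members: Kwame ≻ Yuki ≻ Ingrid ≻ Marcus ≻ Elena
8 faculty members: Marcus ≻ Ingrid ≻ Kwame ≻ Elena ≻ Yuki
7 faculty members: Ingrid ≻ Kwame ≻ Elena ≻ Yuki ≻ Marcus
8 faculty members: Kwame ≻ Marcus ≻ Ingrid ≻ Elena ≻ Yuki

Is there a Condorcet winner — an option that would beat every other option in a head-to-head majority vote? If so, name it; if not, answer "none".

none

Checking pairwise contests:
Ingrid beats Kwame 18–17.
Kwame beats Elena 35–0.
Marcus beats Ingrid 20–15.
Kwame beats Yuki 31–4.
Kwame beats Marcus 27–8.
Every option loses at least one head-to-head, so there is no Condorcet winner.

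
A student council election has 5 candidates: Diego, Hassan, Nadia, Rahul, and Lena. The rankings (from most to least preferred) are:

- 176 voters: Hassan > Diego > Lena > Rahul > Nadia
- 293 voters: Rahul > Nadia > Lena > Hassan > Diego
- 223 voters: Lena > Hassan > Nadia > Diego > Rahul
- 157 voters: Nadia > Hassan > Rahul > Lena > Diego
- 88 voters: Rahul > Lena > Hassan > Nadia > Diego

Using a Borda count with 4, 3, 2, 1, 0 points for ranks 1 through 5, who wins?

Diego: 176·3 + 293·0 + 223·1 + 157·0 + 88·0 = 751
Hassan: 176·4 + 293·1 + 223·3 + 157·3 + 88·2 = 2313
Nadia: 176·0 + 293·3 + 223·2 + 157·4 + 88·1 = 2041
Rahul: 176·1 + 293·4 + 223·0 + 157·2 + 88·4 = 2014
Lena: 176·2 + 293·2 + 223·4 + 157·1 + 88·3 = 2251
Hassan has the highest Borda score (2313).

Hassan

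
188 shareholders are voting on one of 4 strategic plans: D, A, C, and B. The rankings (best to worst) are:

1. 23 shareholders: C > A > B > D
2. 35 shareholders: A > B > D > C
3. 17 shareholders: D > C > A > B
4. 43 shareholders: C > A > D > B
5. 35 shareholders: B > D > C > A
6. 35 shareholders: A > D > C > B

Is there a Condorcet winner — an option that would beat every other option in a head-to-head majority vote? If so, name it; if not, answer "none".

Checking pairwise contests:
A beats D 136–52.
C beats A 118–70.
D beats C 122–66.
D beats B 95–93.
Every option loses at least one head-to-head, so there is no Condorcet winner.

none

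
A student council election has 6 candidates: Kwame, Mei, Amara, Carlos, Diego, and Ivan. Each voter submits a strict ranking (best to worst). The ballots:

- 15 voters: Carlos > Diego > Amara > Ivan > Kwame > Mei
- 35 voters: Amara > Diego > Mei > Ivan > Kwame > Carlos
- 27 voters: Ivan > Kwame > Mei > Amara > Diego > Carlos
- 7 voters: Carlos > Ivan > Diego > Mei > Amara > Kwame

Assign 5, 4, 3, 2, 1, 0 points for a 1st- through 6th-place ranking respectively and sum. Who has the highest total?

Amara

Kwame: 15·1 + 35·1 + 27·4 + 7·0 = 158
Mei: 15·0 + 35·3 + 27·3 + 7·2 = 200
Amara: 15·3 + 35·5 + 27·2 + 7·1 = 281
Carlos: 15·5 + 35·0 + 27·0 + 7·5 = 110
Diego: 15·4 + 35·4 + 27·1 + 7·3 = 248
Ivan: 15·2 + 35·2 + 27·5 + 7·4 = 263
Amara has the highest Borda score (281).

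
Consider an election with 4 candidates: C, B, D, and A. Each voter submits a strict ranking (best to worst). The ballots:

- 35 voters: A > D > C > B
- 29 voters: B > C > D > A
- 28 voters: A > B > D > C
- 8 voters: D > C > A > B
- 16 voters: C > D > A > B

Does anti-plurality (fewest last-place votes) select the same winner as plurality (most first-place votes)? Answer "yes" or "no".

no

Anti-plurality — last-place votes: C 28, B 59, D 0, A 29. Winner: D.
Plurality — first-place votes: C 16, B 29, D 8, A 63. Winner: A.
The two methods disagree.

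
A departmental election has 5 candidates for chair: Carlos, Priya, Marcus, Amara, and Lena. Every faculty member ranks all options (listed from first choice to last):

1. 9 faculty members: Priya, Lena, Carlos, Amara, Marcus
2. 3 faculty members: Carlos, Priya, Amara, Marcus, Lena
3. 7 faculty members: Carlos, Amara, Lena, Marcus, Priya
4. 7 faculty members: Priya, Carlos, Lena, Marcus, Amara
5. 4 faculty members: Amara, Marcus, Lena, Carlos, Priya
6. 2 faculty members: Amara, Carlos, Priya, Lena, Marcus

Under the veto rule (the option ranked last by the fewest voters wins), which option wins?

Carlos

Last-place votes: Carlos 0, Priya 11, Marcus 11, Amara 7, Lena 3.
Carlos is ranked last by the fewest voters, so Carlos wins.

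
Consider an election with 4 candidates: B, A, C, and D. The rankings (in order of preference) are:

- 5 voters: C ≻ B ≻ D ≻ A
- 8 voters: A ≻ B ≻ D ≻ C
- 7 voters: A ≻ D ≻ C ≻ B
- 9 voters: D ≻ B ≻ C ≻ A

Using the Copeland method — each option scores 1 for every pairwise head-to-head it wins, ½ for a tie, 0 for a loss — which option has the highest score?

A

B: beats C; loses to A and D → score 1.
A: beats B, C, and D → score 3.
C: loses to B, A, and D → score 0.
D: beats B and C; loses to A → score 2.
A has the best pairwise record.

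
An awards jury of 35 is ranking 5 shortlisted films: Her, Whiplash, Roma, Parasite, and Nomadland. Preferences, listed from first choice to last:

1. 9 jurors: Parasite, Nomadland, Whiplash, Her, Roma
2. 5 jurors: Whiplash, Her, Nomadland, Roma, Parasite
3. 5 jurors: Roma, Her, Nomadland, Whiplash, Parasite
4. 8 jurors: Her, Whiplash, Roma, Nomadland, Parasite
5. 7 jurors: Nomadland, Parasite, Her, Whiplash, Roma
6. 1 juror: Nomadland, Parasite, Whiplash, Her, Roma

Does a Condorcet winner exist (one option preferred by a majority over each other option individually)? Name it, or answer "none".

Her vs Whiplash: 20–15 for Her.
Her vs Roma: 30–5 for Her.
Her vs Parasite: 18–17 for Her.
Her vs Nomadland: 18–17 for Her.
Her beats every other option head-to-head.

Her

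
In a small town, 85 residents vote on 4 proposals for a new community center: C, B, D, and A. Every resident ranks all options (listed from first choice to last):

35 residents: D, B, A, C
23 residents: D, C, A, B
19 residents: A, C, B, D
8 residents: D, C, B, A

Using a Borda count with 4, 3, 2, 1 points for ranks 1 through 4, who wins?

D

C: 35·1 + 23·3 + 19·3 + 8·3 = 185
B: 35·3 + 23·1 + 19·2 + 8·2 = 182
D: 35·4 + 23·4 + 19·1 + 8·4 = 283
A: 35·2 + 23·2 + 19·4 + 8·1 = 200
D has the highest Borda score (283).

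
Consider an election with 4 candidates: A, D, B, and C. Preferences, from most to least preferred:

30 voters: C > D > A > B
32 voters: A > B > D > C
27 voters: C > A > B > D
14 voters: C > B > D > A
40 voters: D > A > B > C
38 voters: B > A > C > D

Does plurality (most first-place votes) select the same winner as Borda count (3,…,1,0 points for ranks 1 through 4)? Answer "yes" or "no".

Plurality — first-place votes: A 32, D 40, B 38, C 71. Winner: C.
Borda — scores: A 336, D 226, B 273, C 251. Winner: A.
The two methods disagree.

no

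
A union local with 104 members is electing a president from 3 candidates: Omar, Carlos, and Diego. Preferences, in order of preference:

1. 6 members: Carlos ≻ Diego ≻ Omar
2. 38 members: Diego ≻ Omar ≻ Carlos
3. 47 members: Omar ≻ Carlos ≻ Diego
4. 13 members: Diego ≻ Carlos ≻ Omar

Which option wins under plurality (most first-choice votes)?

First-place votes: Omar 47, Carlos 6, Diego 51.
Diego has the most first-place votes.

Diego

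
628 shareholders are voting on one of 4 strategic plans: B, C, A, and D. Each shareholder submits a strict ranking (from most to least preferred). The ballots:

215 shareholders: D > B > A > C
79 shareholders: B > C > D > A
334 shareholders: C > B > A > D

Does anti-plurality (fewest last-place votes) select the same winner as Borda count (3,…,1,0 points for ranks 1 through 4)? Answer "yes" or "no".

yes

Anti-plurality — last-place votes: B 0, C 215, A 79, D 334. Winner: B.
Borda — scores: B 1335, C 1160, A 549, D 724. Winner: B.
The two methods agree.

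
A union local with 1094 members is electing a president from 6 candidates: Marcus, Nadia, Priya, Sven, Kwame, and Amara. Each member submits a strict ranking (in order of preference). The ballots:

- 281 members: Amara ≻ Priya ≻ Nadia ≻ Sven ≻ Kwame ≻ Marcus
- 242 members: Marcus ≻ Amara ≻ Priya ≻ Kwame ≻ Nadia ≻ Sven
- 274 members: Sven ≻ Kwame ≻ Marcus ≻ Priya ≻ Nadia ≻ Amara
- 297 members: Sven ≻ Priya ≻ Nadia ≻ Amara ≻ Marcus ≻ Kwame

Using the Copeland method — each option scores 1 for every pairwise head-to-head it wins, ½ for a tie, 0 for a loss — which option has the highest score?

Marcus: loses to Nadia, Priya, Sven, Kwame, and Amara → score 0.
Nadia: beats Marcus, Kwame, and Amara; loses to Priya and Sven → score 3.
Priya: beats Marcus, Nadia, Kwame, and Amara; loses to Sven → score 4.
Sven: beats Marcus, Nadia, Priya, Kwame, and Amara → score 5.
Kwame: beats Marcus; loses to Nadia, Priya, Sven, and Amara → score 1.
Amara: beats Marcus and Kwame; loses to Nadia, Priya, and Sven → score 2.
Sven has the best pairwise record.

Sven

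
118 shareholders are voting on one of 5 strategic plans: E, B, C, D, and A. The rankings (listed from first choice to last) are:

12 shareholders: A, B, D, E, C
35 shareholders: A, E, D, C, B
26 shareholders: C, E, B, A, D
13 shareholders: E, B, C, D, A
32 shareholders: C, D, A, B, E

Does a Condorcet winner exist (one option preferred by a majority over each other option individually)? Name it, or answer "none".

Checking pairwise contests:
A beats E 79–39.
E beats B 74–44.
E beats C 60–58.
E beats D 74–44.
C beats A 71–47.
Every option loses at least one head-to-head, so there is no Condorcet winner.

none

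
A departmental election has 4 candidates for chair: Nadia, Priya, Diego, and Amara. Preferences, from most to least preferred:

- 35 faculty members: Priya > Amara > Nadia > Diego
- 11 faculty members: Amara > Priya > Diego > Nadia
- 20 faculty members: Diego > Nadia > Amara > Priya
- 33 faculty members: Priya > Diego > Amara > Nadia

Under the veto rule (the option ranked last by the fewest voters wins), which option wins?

Amara

Last-place votes: Nadia 44, Priya 20, Diego 35, Amara 0.
Amara is ranked last by the fewest voters, so Amara wins.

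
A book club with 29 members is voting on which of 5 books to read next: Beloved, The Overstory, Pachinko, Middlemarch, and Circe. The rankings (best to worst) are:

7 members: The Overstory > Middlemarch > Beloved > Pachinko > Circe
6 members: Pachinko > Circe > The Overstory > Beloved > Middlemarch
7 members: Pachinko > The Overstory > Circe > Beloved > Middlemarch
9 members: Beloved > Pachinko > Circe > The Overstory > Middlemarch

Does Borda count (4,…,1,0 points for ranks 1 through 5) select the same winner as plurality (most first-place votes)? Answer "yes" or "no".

yes

Borda — scores: Beloved 63, The Overstory 70, Pachinko 86, Middlemarch 21, Circe 50. Winner: Pachinko.
Plurality — first-place votes: Beloved 9, The Overstory 7, Pachinko 13, Middlemarch 0, Circe 0. Winner: Pachinko.
The two methods agree.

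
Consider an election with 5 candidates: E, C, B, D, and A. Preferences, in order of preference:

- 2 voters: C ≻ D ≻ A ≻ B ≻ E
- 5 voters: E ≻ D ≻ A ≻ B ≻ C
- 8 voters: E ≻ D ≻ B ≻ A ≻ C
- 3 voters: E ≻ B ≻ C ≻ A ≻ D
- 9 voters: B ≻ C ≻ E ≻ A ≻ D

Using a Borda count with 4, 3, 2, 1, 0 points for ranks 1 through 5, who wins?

E: 2·0 + 5·4 + 8·4 + 3·4 + 9·2 = 82
C: 2·4 + 5·0 + 8·0 + 3·2 + 9·3 = 41
B: 2·1 + 5·1 + 8·2 + 3·3 + 9·4 = 68
D: 2·3 + 5·3 + 8·3 + 3·0 + 9·0 = 45
A: 2·2 + 5·2 + 8·1 + 3·1 + 9·1 = 34
E has the highest Borda score (82).

E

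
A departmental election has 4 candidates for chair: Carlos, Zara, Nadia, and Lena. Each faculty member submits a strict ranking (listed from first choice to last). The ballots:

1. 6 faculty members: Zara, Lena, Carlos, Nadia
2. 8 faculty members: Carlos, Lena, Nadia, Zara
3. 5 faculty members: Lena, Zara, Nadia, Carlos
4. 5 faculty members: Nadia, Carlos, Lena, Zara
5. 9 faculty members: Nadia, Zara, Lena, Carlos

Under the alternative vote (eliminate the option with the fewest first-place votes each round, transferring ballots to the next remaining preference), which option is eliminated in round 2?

Round 1: Carlos 8, Zara 6, Nadia 14, Lena 5. Eliminate Lena.
Round 2: Carlos 8, Zara 11, Nadia 14. Eliminate Carlos.

Carlos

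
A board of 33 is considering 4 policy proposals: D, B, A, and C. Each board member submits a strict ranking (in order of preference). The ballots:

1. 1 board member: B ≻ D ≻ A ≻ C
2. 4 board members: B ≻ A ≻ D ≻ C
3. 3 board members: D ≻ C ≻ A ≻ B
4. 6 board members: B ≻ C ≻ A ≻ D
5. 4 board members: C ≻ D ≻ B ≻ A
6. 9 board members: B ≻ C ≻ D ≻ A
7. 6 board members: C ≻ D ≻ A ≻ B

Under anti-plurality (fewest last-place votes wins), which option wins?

C

Last-place votes: D 6, B 9, A 13, C 5.
C is ranked last by the fewest voters, so C wins.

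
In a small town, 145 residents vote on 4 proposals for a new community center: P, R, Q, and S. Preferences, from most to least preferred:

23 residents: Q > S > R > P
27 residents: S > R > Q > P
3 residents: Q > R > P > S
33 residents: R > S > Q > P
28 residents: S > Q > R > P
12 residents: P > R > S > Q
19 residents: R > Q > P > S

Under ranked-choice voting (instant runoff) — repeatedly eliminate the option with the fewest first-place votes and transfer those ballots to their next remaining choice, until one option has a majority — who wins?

S

Round 1: P 12, R 52, Q 26, S 55. Eliminate P.
Round 2: R 64, Q 26, S 55. Eliminate Q.
Round 3: R 67, S 78. S has a majority.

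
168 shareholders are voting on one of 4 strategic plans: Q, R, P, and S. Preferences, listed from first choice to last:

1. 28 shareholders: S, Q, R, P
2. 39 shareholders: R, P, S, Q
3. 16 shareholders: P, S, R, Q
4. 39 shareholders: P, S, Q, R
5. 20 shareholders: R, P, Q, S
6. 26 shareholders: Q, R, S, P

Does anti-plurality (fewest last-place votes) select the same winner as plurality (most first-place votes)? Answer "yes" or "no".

Anti-plurality — last-place votes: Q 55, R 39, P 54, S 20. Winner: S.
Plurality — first-place votes: Q 26, R 59, P 55, S 28. Winner: R.
The two methods disagree.

no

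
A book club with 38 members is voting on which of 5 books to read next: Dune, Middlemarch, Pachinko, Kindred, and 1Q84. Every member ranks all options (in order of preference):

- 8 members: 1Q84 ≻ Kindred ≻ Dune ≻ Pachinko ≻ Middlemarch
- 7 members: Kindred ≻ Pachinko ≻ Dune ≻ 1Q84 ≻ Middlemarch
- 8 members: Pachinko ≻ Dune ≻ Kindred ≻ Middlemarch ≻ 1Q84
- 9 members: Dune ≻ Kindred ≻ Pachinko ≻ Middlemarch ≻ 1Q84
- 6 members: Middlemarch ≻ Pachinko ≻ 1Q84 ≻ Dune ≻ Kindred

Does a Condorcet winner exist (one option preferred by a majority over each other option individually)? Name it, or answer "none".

none

Checking pairwise contests:
Pachinko beats Dune 21–17.
Dune beats Middlemarch 32–6.
Kindred beats Pachinko 24–14.
Dune beats Kindred 23–15.
Dune beats 1Q84 24–14.
Every option loses at least one head-to-head, so there is no Condorcet winner.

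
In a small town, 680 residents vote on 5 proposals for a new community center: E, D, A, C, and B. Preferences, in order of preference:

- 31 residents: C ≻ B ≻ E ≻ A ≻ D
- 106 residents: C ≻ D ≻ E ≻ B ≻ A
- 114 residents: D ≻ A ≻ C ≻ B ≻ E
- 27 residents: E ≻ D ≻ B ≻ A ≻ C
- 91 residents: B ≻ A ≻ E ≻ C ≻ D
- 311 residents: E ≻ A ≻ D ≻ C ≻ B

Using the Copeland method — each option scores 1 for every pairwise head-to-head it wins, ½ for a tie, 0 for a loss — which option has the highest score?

E: beats D, A, C, and B → score 4.
D: beats C and B; loses to E and A → score 2.
A: beats D, C, and B; loses to E → score 3.
C: beats B; loses to E, D, and A → score 1.
B: loses to E, D, A, and C → score 0.
E has the best pairwise record.

E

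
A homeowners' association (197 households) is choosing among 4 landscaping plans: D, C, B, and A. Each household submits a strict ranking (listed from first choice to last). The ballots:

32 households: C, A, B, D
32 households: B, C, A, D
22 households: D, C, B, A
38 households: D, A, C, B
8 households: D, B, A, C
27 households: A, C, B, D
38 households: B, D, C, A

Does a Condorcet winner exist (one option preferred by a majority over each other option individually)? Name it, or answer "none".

Checking pairwise contests:
B beats D 129–68.
D beats C 106–91.
C beats B 119–78.
D beats A 106–91.
Every option loses at least one head-to-head, so there is no Condorcet winner.

none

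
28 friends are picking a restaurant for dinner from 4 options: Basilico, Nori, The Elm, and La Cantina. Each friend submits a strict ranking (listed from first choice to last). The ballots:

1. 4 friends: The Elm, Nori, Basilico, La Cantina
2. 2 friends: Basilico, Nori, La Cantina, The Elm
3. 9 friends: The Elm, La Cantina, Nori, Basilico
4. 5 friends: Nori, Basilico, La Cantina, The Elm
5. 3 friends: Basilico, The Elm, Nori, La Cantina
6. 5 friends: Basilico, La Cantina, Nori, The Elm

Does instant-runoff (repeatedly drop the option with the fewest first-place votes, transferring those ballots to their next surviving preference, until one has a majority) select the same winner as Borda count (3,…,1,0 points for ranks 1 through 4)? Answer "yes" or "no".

Instant-runoff — R1 Basilico 10, Nori 5, The Elm 13, La Cantina 0 (La Cantina out); R2 Basilico 10, Nori 5, The Elm 13 (Nori out); R3 Basilico 15, The Elm 13 (Basilico winner). Winner: Basilico.
Borda — scores: Basilico 44, Nori 44, The Elm 45, La Cantina 35. Winner: The Elm.
The two methods disagree.

no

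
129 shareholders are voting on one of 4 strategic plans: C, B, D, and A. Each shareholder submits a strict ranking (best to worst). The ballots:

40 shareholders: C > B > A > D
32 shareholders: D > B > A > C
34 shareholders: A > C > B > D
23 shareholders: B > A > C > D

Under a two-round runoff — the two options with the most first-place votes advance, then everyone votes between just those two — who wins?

A

Round 1 first-place votes: C 40, B 23, D 32, A 34.
C and A advance.
Runoff: C is preferred to A by 40 voters; A by 89.
A wins the runoff.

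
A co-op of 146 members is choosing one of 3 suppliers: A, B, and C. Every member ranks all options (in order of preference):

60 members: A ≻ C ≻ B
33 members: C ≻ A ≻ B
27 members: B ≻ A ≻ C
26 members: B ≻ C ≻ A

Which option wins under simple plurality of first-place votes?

A

First-place votes: A 60, B 53, C 33.
A has the most first-place votes.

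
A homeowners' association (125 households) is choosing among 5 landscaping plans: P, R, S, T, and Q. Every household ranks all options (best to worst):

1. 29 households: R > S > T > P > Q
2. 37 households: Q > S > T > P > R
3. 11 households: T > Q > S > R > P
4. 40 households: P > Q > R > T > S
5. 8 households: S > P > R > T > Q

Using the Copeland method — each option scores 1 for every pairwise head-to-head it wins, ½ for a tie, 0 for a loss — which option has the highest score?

Q

P: beats R and Q; loses to S and T → score 2.
R: beats S and T; loses to P and Q → score 2.
S: beats P and T; loses to R and Q → score 2.
T: beats P; loses to R, S, and Q → score 1.
Q: beats R, S, and T; loses to P → score 3.
Q has the best pairwise record.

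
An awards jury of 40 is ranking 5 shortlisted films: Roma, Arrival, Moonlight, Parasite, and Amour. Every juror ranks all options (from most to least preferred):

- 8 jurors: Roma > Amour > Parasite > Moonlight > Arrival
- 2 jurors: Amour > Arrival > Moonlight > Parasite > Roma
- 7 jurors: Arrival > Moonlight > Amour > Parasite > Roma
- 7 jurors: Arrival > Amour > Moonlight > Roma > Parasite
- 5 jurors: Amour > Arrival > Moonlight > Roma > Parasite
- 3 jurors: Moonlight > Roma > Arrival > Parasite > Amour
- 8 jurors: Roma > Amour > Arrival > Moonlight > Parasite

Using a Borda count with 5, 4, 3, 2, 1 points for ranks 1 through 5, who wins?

Amour

Roma: 8·5 + 2·1 + 7·1 + 7·2 + 5·2 + 3·4 + 8·5 = 125
Arrival: 8·1 + 2·4 + 7·5 + 7·5 + 5·4 + 3·3 + 8·3 = 139
Moonlight: 8·2 + 2·3 + 7·4 + 7·3 + 5·3 + 3·5 + 8·2 = 117
Parasite: 8·3 + 2·2 + 7·2 + 7·1 + 5·1 + 3·2 + 8·1 = 68
Amour: 8·4 + 2·5 + 7·3 + 7·4 + 5·5 + 3·1 + 8·4 = 151
Amour has the highest Borda score (151).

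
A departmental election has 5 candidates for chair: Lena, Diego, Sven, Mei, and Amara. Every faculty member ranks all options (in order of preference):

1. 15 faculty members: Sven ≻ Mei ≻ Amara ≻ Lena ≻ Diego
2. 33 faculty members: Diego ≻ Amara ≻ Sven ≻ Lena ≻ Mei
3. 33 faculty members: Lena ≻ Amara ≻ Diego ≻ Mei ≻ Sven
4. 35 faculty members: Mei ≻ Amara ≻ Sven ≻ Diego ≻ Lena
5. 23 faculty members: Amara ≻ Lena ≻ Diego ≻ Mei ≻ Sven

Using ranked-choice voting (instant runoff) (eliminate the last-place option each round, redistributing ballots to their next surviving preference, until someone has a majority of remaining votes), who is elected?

Round 1: Lena 33, Diego 33, Sven 15, Mei 35, Amara 23. Eliminate Sven.
Round 2: Lena 33, Diego 33, Mei 50, Amara 23. Eliminate Amara.
Round 3: Lena 56, Diego 33, Mei 50. Eliminate Diego.
Round 4: Lena 89, Mei 50. Lena has a majority.

Lena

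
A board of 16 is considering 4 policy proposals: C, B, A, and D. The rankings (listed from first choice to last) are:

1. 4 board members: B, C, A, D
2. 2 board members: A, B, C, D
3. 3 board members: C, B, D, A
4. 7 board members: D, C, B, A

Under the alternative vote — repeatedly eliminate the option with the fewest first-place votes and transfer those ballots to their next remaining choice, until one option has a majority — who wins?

B

Round 1: C 3, B 4, A 2, D 7. Eliminate A.
Round 2: C 3, B 6, D 7. Eliminate C.
Round 3: B 9, D 7. B has a majority.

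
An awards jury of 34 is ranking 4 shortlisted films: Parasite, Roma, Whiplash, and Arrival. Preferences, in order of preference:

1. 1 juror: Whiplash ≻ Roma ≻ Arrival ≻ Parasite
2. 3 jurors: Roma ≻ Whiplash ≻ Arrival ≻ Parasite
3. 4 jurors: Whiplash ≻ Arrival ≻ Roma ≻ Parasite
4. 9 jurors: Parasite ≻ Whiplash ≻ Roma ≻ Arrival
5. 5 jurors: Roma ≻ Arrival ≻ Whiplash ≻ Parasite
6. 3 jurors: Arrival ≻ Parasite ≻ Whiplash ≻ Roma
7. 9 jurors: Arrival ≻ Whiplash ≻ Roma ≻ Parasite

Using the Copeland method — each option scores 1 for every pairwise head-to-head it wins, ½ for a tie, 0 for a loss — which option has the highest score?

Parasite: loses to Roma, Whiplash, and Arrival → score 0.
Roma: beats Parasite and Arrival; loses to Whiplash → score 2.
Whiplash: beats Parasite and Roma; ties Arrival → score 2.5.
Arrival: beats Parasite; ties Whiplash; loses to Roma → score 1.5.
Whiplash has the best pairwise record.

Whiplash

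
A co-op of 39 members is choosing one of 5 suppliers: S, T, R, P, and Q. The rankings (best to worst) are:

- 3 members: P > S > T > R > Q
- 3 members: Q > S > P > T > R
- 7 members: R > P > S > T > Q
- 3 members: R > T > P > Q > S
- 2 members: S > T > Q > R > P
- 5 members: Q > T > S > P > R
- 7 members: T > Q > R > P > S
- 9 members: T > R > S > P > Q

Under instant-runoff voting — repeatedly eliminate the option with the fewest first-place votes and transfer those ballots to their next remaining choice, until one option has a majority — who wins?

Round 1: S 2, T 16, R 10, P 3, Q 8. Eliminate S.
Round 2: T 18, R 10, P 3, Q 8. Eliminate P.
Round 3: T 21, R 10, Q 8. T has a majority.

T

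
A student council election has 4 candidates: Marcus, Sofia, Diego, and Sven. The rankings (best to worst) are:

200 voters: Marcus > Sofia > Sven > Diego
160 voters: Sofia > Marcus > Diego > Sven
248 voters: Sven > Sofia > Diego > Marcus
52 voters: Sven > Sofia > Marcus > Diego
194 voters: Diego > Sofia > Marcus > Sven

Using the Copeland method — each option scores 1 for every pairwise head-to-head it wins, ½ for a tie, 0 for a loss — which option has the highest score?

Marcus: beats Sven; loses to Sofia and Diego → score 1.
Sofia: beats Marcus, Diego, and Sven → score 3.
Diego: beats Marcus; loses to Sofia and Sven → score 1.
Sven: beats Diego; loses to Marcus and Sofia → score 1.
Sofia has the best pairwise record.

Sofia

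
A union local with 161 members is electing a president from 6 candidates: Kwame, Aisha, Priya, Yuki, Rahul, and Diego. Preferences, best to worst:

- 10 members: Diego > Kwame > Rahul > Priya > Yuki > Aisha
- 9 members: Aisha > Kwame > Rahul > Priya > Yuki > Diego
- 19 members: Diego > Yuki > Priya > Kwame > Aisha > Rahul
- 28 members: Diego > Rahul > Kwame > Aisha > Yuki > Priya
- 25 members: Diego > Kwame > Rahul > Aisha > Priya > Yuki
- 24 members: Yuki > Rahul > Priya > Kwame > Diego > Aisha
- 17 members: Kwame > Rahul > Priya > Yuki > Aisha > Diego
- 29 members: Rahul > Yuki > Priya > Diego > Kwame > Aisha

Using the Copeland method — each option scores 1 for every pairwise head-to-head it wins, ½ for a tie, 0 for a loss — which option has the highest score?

Diego

Kwame: beats Aisha, Priya, and Yuki; loses to Rahul and Diego → score 3.
Aisha: loses to Kwame, Priya, Yuki, Rahul, and Diego → score 0.
Priya: beats Aisha; loses to Kwame, Yuki, Rahul, and Diego → score 1.
Yuki: beats Aisha and Priya; loses to Kwame, Rahul, and Diego → score 2.
Rahul: beats Kwame, Aisha, Priya, and Yuki; loses to Diego → score 4.
Diego: beats Kwame, Aisha, Priya, Yuki, and Rahul → score 5.
Diego has the best pairwise record.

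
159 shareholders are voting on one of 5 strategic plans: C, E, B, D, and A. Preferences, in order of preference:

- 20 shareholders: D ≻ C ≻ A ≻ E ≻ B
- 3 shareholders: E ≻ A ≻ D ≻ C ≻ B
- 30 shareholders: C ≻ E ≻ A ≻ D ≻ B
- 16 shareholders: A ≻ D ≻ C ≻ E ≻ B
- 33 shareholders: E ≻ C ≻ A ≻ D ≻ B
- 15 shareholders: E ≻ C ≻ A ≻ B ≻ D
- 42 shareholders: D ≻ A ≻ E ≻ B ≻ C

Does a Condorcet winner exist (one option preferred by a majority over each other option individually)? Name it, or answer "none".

E vs C: 93–66 for E.
E vs B: 159–0 for E.
E vs D: 81–78 for E.
E vs A: 81–78 for E.
E beats every other option head-to-head.

E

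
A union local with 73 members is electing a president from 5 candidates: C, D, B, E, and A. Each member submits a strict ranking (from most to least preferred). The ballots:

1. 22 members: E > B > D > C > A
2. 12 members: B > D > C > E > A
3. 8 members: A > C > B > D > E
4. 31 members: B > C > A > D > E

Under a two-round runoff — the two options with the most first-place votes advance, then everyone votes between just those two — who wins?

Round 1 first-place votes: C 0, D 0, B 43, E 22, A 8.
B and E advance.
Runoff: B is preferred to E by 51 voters; E by 22.
B wins the runoff.

B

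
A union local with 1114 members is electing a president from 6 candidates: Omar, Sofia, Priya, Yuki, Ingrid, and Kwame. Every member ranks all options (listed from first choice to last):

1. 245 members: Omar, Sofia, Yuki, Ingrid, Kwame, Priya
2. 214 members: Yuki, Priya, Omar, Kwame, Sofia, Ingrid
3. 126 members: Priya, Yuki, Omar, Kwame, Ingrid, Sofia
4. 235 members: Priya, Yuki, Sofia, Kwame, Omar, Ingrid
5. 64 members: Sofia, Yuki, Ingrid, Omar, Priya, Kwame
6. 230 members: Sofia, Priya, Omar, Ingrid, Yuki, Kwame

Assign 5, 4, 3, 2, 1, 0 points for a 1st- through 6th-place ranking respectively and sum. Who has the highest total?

Omar: 245·5 + 214·3 + 126·3 + 235·1 + 64·2 + 230·3 = 3298
Sofia: 245·4 + 214·1 + 126·0 + 235·3 + 64·5 + 230·5 = 3369
Priya: 245·0 + 214·4 + 126·5 + 235·5 + 64·1 + 230·4 = 3645
Yuki: 245·3 + 214·5 + 126·4 + 235·4 + 64·4 + 230·1 = 3735
Ingrid: 245·2 + 214·0 + 126·1 + 235·0 + 64·3 + 230·2 = 1268
Kwame: 245·1 + 214·2 + 126·2 + 235·2 + 64·0 + 230·0 = 1395
Yuki has the highest Borda score (3735).

Yuki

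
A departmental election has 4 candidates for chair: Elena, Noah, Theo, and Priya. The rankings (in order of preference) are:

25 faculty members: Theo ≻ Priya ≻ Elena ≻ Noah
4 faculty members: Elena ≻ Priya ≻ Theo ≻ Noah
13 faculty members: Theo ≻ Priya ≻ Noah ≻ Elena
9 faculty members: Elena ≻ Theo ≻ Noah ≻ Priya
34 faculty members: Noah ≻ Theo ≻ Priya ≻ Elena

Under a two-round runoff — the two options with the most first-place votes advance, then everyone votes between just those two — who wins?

Round 1 first-place votes: Elena 13, Noah 34, Theo 38, Priya 0.
Theo and Noah advance.
Runoff: Theo is preferred to Noah by 51 voters; Noah by 34.
Theo wins the runoff.

Theo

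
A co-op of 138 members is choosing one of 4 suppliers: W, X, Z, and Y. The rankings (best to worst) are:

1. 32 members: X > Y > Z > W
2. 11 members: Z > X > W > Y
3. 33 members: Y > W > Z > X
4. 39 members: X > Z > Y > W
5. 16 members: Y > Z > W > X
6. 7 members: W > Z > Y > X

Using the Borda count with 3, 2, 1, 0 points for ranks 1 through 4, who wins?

Y

W: 32·0 + 11·1 + 33·2 + 39·0 + 16·1 + 7·3 = 114
X: 32·3 + 11·2 + 33·0 + 39·3 + 16·0 + 7·0 = 235
Z: 32·1 + 11·3 + 33·1 + 39·2 + 16·2 + 7·2 = 222
Y: 32·2 + 11·0 + 33·3 + 39·1 + 16·3 + 7·1 = 257
Y has the highest Borda score (257).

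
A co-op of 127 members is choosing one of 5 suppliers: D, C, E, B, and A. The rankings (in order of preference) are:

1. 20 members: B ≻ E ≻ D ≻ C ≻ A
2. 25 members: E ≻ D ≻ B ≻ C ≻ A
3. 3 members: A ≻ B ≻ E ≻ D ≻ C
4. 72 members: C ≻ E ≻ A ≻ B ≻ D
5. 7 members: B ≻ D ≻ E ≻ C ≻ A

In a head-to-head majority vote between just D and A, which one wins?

Voters preferring D to A: 52; preferring A to D: 75.
A wins the head-to-head.

A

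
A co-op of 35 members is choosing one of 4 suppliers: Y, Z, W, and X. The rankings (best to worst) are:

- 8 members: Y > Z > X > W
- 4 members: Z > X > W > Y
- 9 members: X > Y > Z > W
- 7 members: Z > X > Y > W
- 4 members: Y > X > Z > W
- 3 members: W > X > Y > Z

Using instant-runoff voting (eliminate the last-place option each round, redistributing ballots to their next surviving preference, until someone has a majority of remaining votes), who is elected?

X

Round 1: Y 12, Z 11, W 3, X 9. Eliminate W.
Round 2: Y 12, Z 11, X 12. Eliminate Z.
Round 3: Y 12, X 23. X has a majority.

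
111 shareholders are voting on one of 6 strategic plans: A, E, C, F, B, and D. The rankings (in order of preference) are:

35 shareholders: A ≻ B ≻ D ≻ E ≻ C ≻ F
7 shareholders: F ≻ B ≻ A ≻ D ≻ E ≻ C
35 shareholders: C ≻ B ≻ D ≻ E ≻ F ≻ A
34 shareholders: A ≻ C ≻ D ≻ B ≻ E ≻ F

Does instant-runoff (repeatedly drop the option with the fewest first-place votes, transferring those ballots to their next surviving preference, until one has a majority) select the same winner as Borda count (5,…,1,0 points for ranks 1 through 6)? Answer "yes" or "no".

Instant-runoff — R1 A 69, E 0, C 35, F 7, B 0, D 0 (A winner). Winner: A.
Borda — scores: A 366, E 181, C 346, F 70, B 376, D 326. Winner: B.
The two methods disagree.

no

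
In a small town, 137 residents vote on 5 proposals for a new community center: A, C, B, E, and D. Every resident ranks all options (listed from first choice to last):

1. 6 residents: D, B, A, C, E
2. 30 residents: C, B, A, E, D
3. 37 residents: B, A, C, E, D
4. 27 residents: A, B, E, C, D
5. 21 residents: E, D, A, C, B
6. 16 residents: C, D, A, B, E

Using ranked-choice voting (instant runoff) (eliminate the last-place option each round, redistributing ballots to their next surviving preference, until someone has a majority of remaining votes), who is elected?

A

Round 1: A 27, C 46, B 37, E 21, D 6. Eliminate D.
Round 2: A 27, C 46, B 43, E 21. Eliminate E.
Round 3: A 48, C 46, B 43. Eliminate B.
Round 4: A 91, C 46. A has a majority.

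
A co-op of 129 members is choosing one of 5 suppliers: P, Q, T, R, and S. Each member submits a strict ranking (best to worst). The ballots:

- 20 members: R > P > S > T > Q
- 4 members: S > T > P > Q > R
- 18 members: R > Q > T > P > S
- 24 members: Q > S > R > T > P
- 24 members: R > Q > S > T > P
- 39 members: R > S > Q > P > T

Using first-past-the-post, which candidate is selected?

R

First-place votes: P 0, Q 24, T 0, R 101, S 4.
R has the most first-place votes.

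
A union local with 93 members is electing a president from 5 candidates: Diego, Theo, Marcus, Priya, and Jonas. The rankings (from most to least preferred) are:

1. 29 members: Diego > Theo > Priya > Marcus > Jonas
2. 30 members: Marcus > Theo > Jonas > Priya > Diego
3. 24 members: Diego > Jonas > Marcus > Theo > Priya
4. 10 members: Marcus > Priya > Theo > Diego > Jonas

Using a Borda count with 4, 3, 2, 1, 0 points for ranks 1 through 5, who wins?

Marcus

Diego: 29·4 + 30·0 + 24·4 + 10·1 = 222
Theo: 29·3 + 30·3 + 24·1 + 10·2 = 221
Marcus: 29·1 + 30·4 + 24·2 + 10·4 = 237
Priya: 29·2 + 30·1 + 24·0 + 10·3 = 118
Jonas: 29·0 + 30·2 + 24·3 + 10·0 = 132
Marcus has the highest Borda score (237).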